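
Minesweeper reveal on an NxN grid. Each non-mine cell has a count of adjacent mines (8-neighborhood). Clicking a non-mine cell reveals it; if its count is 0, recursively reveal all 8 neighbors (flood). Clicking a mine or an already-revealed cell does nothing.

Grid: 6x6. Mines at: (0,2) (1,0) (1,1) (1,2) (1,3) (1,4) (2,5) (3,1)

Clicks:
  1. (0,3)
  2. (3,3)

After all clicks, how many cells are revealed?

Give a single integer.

Answer: 20

Derivation:
Click 1 (0,3) count=4: revealed 1 new [(0,3)] -> total=1
Click 2 (3,3) count=0: revealed 19 new [(2,2) (2,3) (2,4) (3,2) (3,3) (3,4) (3,5) (4,0) (4,1) (4,2) (4,3) (4,4) (4,5) (5,0) (5,1) (5,2) (5,3) (5,4) (5,5)] -> total=20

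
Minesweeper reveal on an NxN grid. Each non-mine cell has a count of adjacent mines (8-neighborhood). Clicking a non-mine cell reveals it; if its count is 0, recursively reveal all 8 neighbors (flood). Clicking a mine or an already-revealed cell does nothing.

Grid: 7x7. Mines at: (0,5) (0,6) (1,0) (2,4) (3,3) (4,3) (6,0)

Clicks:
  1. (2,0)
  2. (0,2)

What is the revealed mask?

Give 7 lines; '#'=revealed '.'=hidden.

Answer: .####..
.####..
####...
.......
.......
.......
.......

Derivation:
Click 1 (2,0) count=1: revealed 1 new [(2,0)] -> total=1
Click 2 (0,2) count=0: revealed 11 new [(0,1) (0,2) (0,3) (0,4) (1,1) (1,2) (1,3) (1,4) (2,1) (2,2) (2,3)] -> total=12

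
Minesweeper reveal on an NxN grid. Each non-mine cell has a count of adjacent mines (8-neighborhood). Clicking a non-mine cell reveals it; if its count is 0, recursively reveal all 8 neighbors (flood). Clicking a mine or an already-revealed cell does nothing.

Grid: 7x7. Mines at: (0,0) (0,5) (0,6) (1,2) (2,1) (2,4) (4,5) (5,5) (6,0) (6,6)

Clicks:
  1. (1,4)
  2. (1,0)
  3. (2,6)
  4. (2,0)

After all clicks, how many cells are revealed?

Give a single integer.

Answer: 9

Derivation:
Click 1 (1,4) count=2: revealed 1 new [(1,4)] -> total=1
Click 2 (1,0) count=2: revealed 1 new [(1,0)] -> total=2
Click 3 (2,6) count=0: revealed 6 new [(1,5) (1,6) (2,5) (2,6) (3,5) (3,6)] -> total=8
Click 4 (2,0) count=1: revealed 1 new [(2,0)] -> total=9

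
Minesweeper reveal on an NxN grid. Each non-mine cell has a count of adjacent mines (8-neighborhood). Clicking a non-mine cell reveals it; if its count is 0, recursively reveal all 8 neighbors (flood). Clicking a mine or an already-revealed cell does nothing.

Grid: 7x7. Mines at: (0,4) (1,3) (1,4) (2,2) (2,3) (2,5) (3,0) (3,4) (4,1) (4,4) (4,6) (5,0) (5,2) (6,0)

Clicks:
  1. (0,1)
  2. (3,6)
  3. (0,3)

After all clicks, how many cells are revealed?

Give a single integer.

Answer: 10

Derivation:
Click 1 (0,1) count=0: revealed 8 new [(0,0) (0,1) (0,2) (1,0) (1,1) (1,2) (2,0) (2,1)] -> total=8
Click 2 (3,6) count=2: revealed 1 new [(3,6)] -> total=9
Click 3 (0,3) count=3: revealed 1 new [(0,3)] -> total=10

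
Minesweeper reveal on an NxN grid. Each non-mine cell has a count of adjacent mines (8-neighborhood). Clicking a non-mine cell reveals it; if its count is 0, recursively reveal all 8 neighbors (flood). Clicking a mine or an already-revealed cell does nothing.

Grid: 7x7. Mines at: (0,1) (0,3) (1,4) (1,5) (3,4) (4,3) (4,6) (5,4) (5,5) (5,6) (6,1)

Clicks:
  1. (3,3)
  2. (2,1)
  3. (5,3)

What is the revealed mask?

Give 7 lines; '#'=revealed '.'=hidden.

Click 1 (3,3) count=2: revealed 1 new [(3,3)] -> total=1
Click 2 (2,1) count=0: revealed 17 new [(1,0) (1,1) (1,2) (1,3) (2,0) (2,1) (2,2) (2,3) (3,0) (3,1) (3,2) (4,0) (4,1) (4,2) (5,0) (5,1) (5,2)] -> total=18
Click 3 (5,3) count=2: revealed 1 new [(5,3)] -> total=19

Answer: .......
####...
####...
####...
###....
####...
.......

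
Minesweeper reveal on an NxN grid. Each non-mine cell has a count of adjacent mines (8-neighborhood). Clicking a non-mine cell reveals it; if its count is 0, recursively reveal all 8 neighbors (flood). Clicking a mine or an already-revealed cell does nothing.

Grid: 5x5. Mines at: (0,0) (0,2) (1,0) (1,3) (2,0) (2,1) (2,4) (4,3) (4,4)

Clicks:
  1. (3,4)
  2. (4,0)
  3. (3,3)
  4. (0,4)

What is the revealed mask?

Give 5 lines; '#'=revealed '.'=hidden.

Answer: ....#
.....
.....
#####
###..

Derivation:
Click 1 (3,4) count=3: revealed 1 new [(3,4)] -> total=1
Click 2 (4,0) count=0: revealed 6 new [(3,0) (3,1) (3,2) (4,0) (4,1) (4,2)] -> total=7
Click 3 (3,3) count=3: revealed 1 new [(3,3)] -> total=8
Click 4 (0,4) count=1: revealed 1 new [(0,4)] -> total=9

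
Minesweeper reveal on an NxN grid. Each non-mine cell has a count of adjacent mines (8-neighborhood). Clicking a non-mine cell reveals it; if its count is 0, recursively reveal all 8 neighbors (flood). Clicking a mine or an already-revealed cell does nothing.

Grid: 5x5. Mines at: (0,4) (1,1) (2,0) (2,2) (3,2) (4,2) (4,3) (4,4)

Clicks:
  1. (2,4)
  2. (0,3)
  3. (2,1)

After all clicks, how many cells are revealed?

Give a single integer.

Answer: 8

Derivation:
Click 1 (2,4) count=0: revealed 6 new [(1,3) (1,4) (2,3) (2,4) (3,3) (3,4)] -> total=6
Click 2 (0,3) count=1: revealed 1 new [(0,3)] -> total=7
Click 3 (2,1) count=4: revealed 1 new [(2,1)] -> total=8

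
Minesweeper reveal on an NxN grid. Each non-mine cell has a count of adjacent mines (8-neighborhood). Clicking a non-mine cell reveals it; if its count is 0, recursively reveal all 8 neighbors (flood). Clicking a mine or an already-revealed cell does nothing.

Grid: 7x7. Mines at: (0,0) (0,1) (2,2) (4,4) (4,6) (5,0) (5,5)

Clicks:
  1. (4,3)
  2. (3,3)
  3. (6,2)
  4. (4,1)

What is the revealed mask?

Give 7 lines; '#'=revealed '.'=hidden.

Click 1 (4,3) count=1: revealed 1 new [(4,3)] -> total=1
Click 2 (3,3) count=2: revealed 1 new [(3,3)] -> total=2
Click 3 (6,2) count=0: revealed 12 new [(3,1) (3,2) (4,1) (4,2) (5,1) (5,2) (5,3) (5,4) (6,1) (6,2) (6,3) (6,4)] -> total=14
Click 4 (4,1) count=1: revealed 0 new [(none)] -> total=14

Answer: .......
.......
.......
.###...
.###...
.####..
.####..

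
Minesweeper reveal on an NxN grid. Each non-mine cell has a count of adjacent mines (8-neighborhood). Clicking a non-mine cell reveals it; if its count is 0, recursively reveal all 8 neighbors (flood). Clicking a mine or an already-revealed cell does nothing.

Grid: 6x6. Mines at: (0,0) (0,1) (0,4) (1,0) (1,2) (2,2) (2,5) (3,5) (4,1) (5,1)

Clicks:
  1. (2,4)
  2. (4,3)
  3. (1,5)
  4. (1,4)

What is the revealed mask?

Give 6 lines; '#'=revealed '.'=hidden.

Answer: ......
....##
....#.
..###.
..####
..####

Derivation:
Click 1 (2,4) count=2: revealed 1 new [(2,4)] -> total=1
Click 2 (4,3) count=0: revealed 11 new [(3,2) (3,3) (3,4) (4,2) (4,3) (4,4) (4,5) (5,2) (5,3) (5,4) (5,5)] -> total=12
Click 3 (1,5) count=2: revealed 1 new [(1,5)] -> total=13
Click 4 (1,4) count=2: revealed 1 new [(1,4)] -> total=14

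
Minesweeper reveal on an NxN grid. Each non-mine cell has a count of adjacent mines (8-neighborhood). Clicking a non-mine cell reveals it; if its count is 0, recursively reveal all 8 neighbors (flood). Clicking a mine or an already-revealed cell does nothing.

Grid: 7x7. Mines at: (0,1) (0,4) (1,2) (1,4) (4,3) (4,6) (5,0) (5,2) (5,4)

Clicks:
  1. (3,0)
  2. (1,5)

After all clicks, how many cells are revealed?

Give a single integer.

Click 1 (3,0) count=0: revealed 11 new [(1,0) (1,1) (2,0) (2,1) (2,2) (3,0) (3,1) (3,2) (4,0) (4,1) (4,2)] -> total=11
Click 2 (1,5) count=2: revealed 1 new [(1,5)] -> total=12

Answer: 12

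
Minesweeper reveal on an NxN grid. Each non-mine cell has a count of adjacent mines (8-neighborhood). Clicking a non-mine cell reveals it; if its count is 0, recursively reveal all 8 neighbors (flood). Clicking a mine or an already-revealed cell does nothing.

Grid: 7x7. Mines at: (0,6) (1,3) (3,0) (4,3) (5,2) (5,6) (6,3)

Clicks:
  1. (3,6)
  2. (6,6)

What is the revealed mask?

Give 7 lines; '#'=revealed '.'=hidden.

Answer: .......
....###
....###
....###
....###
.......
......#

Derivation:
Click 1 (3,6) count=0: revealed 12 new [(1,4) (1,5) (1,6) (2,4) (2,5) (2,6) (3,4) (3,5) (3,6) (4,4) (4,5) (4,6)] -> total=12
Click 2 (6,6) count=1: revealed 1 new [(6,6)] -> total=13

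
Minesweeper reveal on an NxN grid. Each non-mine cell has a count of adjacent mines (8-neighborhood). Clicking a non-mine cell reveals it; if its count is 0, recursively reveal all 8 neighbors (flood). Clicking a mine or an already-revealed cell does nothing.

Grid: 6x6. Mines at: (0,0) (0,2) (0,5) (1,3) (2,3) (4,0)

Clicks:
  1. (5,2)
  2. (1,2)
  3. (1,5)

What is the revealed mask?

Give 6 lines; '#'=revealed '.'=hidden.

Answer: ......
..#.##
....##
.#####
.#####
.#####

Derivation:
Click 1 (5,2) count=0: revealed 19 new [(1,4) (1,5) (2,4) (2,5) (3,1) (3,2) (3,3) (3,4) (3,5) (4,1) (4,2) (4,3) (4,4) (4,5) (5,1) (5,2) (5,3) (5,4) (5,5)] -> total=19
Click 2 (1,2) count=3: revealed 1 new [(1,2)] -> total=20
Click 3 (1,5) count=1: revealed 0 new [(none)] -> total=20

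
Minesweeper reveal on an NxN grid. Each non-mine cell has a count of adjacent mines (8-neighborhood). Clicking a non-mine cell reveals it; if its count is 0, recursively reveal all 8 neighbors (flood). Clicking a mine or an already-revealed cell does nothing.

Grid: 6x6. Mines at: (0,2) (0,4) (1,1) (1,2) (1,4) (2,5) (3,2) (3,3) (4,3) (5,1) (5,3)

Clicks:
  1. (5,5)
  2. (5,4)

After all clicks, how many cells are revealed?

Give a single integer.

Answer: 6

Derivation:
Click 1 (5,5) count=0: revealed 6 new [(3,4) (3,5) (4,4) (4,5) (5,4) (5,5)] -> total=6
Click 2 (5,4) count=2: revealed 0 new [(none)] -> total=6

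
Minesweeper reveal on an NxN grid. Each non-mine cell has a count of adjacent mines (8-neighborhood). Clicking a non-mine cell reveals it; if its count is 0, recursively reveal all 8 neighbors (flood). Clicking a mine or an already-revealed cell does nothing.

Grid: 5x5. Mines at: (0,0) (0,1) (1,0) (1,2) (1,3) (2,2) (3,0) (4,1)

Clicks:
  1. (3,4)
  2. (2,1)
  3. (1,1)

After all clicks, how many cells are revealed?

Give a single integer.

Answer: 10

Derivation:
Click 1 (3,4) count=0: revealed 8 new [(2,3) (2,4) (3,2) (3,3) (3,4) (4,2) (4,3) (4,4)] -> total=8
Click 2 (2,1) count=4: revealed 1 new [(2,1)] -> total=9
Click 3 (1,1) count=5: revealed 1 new [(1,1)] -> total=10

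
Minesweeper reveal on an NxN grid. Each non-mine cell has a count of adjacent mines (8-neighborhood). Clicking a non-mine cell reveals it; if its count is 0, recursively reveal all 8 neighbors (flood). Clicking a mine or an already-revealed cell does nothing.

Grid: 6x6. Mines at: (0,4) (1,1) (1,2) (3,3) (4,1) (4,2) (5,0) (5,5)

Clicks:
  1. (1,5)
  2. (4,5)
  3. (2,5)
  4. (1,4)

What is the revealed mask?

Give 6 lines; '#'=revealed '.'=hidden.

Click 1 (1,5) count=1: revealed 1 new [(1,5)] -> total=1
Click 2 (4,5) count=1: revealed 1 new [(4,5)] -> total=2
Click 3 (2,5) count=0: revealed 6 new [(1,4) (2,4) (2,5) (3,4) (3,5) (4,4)] -> total=8
Click 4 (1,4) count=1: revealed 0 new [(none)] -> total=8

Answer: ......
....##
....##
....##
....##
......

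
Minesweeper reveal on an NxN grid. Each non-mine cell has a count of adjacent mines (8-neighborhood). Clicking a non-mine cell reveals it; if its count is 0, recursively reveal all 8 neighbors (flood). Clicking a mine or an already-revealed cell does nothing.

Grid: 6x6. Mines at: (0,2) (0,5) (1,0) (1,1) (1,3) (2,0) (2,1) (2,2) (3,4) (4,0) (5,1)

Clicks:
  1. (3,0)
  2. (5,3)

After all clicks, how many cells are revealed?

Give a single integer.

Click 1 (3,0) count=3: revealed 1 new [(3,0)] -> total=1
Click 2 (5,3) count=0: revealed 8 new [(4,2) (4,3) (4,4) (4,5) (5,2) (5,3) (5,4) (5,5)] -> total=9

Answer: 9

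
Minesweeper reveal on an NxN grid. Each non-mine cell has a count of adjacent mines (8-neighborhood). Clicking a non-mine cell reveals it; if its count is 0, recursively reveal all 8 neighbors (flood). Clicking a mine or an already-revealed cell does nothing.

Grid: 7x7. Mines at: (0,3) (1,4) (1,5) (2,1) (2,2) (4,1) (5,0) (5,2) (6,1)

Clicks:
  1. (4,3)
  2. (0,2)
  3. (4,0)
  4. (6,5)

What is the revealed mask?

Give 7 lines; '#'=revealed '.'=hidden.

Answer: ..#....
.......
...####
...####
#..####
...####
...####

Derivation:
Click 1 (4,3) count=1: revealed 1 new [(4,3)] -> total=1
Click 2 (0,2) count=1: revealed 1 new [(0,2)] -> total=2
Click 3 (4,0) count=2: revealed 1 new [(4,0)] -> total=3
Click 4 (6,5) count=0: revealed 19 new [(2,3) (2,4) (2,5) (2,6) (3,3) (3,4) (3,5) (3,6) (4,4) (4,5) (4,6) (5,3) (5,4) (5,5) (5,6) (6,3) (6,4) (6,5) (6,6)] -> total=22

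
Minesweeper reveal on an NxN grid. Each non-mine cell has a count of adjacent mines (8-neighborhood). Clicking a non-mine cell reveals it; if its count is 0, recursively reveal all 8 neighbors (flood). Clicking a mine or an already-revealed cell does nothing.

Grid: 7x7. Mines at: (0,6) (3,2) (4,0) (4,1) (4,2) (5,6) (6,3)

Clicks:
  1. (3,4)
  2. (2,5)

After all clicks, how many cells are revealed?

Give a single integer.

Answer: 33

Derivation:
Click 1 (3,4) count=0: revealed 33 new [(0,0) (0,1) (0,2) (0,3) (0,4) (0,5) (1,0) (1,1) (1,2) (1,3) (1,4) (1,5) (1,6) (2,0) (2,1) (2,2) (2,3) (2,4) (2,5) (2,6) (3,0) (3,1) (3,3) (3,4) (3,5) (3,6) (4,3) (4,4) (4,5) (4,6) (5,3) (5,4) (5,5)] -> total=33
Click 2 (2,5) count=0: revealed 0 new [(none)] -> total=33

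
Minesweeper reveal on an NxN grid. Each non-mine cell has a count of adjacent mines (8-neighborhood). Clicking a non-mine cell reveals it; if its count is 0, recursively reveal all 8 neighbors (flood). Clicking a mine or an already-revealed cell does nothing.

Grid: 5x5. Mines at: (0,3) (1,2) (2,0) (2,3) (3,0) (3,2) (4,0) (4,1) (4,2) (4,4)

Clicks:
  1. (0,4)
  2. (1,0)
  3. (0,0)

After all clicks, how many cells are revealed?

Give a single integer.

Answer: 5

Derivation:
Click 1 (0,4) count=1: revealed 1 new [(0,4)] -> total=1
Click 2 (1,0) count=1: revealed 1 new [(1,0)] -> total=2
Click 3 (0,0) count=0: revealed 3 new [(0,0) (0,1) (1,1)] -> total=5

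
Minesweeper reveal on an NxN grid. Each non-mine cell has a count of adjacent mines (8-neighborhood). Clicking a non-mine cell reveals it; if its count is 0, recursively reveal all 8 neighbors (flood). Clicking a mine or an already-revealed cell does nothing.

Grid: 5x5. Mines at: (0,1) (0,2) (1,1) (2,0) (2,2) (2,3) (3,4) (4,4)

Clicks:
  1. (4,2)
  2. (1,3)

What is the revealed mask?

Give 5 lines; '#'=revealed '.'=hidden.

Click 1 (4,2) count=0: revealed 8 new [(3,0) (3,1) (3,2) (3,3) (4,0) (4,1) (4,2) (4,3)] -> total=8
Click 2 (1,3) count=3: revealed 1 new [(1,3)] -> total=9

Answer: .....
...#.
.....
####.
####.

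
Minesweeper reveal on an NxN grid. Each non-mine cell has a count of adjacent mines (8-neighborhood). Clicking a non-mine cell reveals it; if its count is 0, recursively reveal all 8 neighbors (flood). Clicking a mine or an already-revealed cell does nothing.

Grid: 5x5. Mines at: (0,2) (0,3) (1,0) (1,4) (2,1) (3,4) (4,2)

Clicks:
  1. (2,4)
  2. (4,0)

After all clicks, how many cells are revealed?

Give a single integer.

Click 1 (2,4) count=2: revealed 1 new [(2,4)] -> total=1
Click 2 (4,0) count=0: revealed 4 new [(3,0) (3,1) (4,0) (4,1)] -> total=5

Answer: 5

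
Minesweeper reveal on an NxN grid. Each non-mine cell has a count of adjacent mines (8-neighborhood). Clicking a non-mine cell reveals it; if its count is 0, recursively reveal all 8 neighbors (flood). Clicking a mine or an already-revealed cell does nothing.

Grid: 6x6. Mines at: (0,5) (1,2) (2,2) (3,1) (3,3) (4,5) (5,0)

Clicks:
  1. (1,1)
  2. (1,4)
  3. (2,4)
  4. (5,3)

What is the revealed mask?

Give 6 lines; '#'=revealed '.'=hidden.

Click 1 (1,1) count=2: revealed 1 new [(1,1)] -> total=1
Click 2 (1,4) count=1: revealed 1 new [(1,4)] -> total=2
Click 3 (2,4) count=1: revealed 1 new [(2,4)] -> total=3
Click 4 (5,3) count=0: revealed 8 new [(4,1) (4,2) (4,3) (4,4) (5,1) (5,2) (5,3) (5,4)] -> total=11

Answer: ......
.#..#.
....#.
......
.####.
.####.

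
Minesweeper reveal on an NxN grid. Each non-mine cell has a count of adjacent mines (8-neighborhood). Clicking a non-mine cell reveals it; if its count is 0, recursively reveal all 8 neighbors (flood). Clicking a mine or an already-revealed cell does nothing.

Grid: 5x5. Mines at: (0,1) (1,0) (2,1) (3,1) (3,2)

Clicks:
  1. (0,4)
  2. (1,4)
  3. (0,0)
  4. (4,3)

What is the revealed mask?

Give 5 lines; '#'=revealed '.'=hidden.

Answer: #.###
..###
..###
...##
...##

Derivation:
Click 1 (0,4) count=0: revealed 13 new [(0,2) (0,3) (0,4) (1,2) (1,3) (1,4) (2,2) (2,3) (2,4) (3,3) (3,4) (4,3) (4,4)] -> total=13
Click 2 (1,4) count=0: revealed 0 new [(none)] -> total=13
Click 3 (0,0) count=2: revealed 1 new [(0,0)] -> total=14
Click 4 (4,3) count=1: revealed 0 new [(none)] -> total=14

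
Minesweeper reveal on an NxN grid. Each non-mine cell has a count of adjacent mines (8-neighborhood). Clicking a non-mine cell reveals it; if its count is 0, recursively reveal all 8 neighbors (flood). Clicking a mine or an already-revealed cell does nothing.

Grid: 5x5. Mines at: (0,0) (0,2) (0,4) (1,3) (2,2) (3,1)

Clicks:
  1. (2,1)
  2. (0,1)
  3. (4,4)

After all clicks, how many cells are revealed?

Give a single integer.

Click 1 (2,1) count=2: revealed 1 new [(2,1)] -> total=1
Click 2 (0,1) count=2: revealed 1 new [(0,1)] -> total=2
Click 3 (4,4) count=0: revealed 8 new [(2,3) (2,4) (3,2) (3,3) (3,4) (4,2) (4,3) (4,4)] -> total=10

Answer: 10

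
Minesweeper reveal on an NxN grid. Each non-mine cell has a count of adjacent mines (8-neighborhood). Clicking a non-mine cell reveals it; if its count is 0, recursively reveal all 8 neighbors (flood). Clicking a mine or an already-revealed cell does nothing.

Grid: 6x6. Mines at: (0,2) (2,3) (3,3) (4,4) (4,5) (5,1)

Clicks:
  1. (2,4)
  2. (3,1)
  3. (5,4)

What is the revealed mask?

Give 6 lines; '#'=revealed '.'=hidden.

Click 1 (2,4) count=2: revealed 1 new [(2,4)] -> total=1
Click 2 (3,1) count=0: revealed 14 new [(0,0) (0,1) (1,0) (1,1) (1,2) (2,0) (2,1) (2,2) (3,0) (3,1) (3,2) (4,0) (4,1) (4,2)] -> total=15
Click 3 (5,4) count=2: revealed 1 new [(5,4)] -> total=16

Answer: ##....
###...
###.#.
###...
###...
....#.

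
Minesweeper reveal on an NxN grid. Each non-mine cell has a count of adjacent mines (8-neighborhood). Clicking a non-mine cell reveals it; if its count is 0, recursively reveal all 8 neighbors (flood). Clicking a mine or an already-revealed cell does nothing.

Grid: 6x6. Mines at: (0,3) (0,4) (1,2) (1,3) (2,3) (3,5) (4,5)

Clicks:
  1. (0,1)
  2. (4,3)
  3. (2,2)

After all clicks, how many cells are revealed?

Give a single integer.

Click 1 (0,1) count=1: revealed 1 new [(0,1)] -> total=1
Click 2 (4,3) count=0: revealed 21 new [(0,0) (1,0) (1,1) (2,0) (2,1) (2,2) (3,0) (3,1) (3,2) (3,3) (3,4) (4,0) (4,1) (4,2) (4,3) (4,4) (5,0) (5,1) (5,2) (5,3) (5,4)] -> total=22
Click 3 (2,2) count=3: revealed 0 new [(none)] -> total=22

Answer: 22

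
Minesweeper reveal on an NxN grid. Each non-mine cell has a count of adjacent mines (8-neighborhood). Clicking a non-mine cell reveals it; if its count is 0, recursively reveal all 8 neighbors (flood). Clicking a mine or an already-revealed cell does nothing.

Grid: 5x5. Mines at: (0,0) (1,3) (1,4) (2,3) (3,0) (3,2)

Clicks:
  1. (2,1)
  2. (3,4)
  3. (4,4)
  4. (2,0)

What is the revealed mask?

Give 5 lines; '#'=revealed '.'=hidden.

Click 1 (2,1) count=2: revealed 1 new [(2,1)] -> total=1
Click 2 (3,4) count=1: revealed 1 new [(3,4)] -> total=2
Click 3 (4,4) count=0: revealed 3 new [(3,3) (4,3) (4,4)] -> total=5
Click 4 (2,0) count=1: revealed 1 new [(2,0)] -> total=6

Answer: .....
.....
##...
...##
...##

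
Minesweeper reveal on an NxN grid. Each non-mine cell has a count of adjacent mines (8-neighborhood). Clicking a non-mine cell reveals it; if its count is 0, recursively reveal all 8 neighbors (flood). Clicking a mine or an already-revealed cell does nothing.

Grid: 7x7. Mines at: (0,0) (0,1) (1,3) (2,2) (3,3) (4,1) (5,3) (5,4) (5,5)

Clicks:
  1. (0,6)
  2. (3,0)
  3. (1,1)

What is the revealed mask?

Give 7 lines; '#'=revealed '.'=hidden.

Click 1 (0,6) count=0: revealed 15 new [(0,4) (0,5) (0,6) (1,4) (1,5) (1,6) (2,4) (2,5) (2,6) (3,4) (3,5) (3,6) (4,4) (4,5) (4,6)] -> total=15
Click 2 (3,0) count=1: revealed 1 new [(3,0)] -> total=16
Click 3 (1,1) count=3: revealed 1 new [(1,1)] -> total=17

Answer: ....###
.#..###
....###
#...###
....###
.......
.......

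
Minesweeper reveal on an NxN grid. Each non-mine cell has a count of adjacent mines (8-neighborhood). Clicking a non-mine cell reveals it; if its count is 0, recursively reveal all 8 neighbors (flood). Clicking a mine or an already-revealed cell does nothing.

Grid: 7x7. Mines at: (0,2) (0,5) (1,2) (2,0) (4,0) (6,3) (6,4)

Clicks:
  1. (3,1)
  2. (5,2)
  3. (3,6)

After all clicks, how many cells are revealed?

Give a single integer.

Answer: 30

Derivation:
Click 1 (3,1) count=2: revealed 1 new [(3,1)] -> total=1
Click 2 (5,2) count=1: revealed 1 new [(5,2)] -> total=2
Click 3 (3,6) count=0: revealed 28 new [(1,3) (1,4) (1,5) (1,6) (2,1) (2,2) (2,3) (2,4) (2,5) (2,6) (3,2) (3,3) (3,4) (3,5) (3,6) (4,1) (4,2) (4,3) (4,4) (4,5) (4,6) (5,1) (5,3) (5,4) (5,5) (5,6) (6,5) (6,6)] -> total=30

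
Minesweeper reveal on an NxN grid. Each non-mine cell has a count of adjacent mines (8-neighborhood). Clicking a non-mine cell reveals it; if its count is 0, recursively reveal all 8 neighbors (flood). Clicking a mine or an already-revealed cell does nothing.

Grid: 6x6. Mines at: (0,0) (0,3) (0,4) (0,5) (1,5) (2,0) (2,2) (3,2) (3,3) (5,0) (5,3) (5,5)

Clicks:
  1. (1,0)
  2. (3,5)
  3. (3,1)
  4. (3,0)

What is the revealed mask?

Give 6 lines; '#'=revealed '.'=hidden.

Answer: ......
#.....
....##
##..##
....##
......

Derivation:
Click 1 (1,0) count=2: revealed 1 new [(1,0)] -> total=1
Click 2 (3,5) count=0: revealed 6 new [(2,4) (2,5) (3,4) (3,5) (4,4) (4,5)] -> total=7
Click 3 (3,1) count=3: revealed 1 new [(3,1)] -> total=8
Click 4 (3,0) count=1: revealed 1 new [(3,0)] -> total=9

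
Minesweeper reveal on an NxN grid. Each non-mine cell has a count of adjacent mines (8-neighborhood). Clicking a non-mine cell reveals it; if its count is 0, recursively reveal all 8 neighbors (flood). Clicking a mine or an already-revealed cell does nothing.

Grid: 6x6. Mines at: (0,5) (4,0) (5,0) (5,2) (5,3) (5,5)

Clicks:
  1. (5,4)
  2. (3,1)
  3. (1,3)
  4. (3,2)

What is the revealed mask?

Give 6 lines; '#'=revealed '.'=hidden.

Click 1 (5,4) count=2: revealed 1 new [(5,4)] -> total=1
Click 2 (3,1) count=1: revealed 1 new [(3,1)] -> total=2
Click 3 (1,3) count=0: revealed 27 new [(0,0) (0,1) (0,2) (0,3) (0,4) (1,0) (1,1) (1,2) (1,3) (1,4) (1,5) (2,0) (2,1) (2,2) (2,3) (2,4) (2,5) (3,0) (3,2) (3,3) (3,4) (3,5) (4,1) (4,2) (4,3) (4,4) (4,5)] -> total=29
Click 4 (3,2) count=0: revealed 0 new [(none)] -> total=29

Answer: #####.
######
######
######
.#####
....#.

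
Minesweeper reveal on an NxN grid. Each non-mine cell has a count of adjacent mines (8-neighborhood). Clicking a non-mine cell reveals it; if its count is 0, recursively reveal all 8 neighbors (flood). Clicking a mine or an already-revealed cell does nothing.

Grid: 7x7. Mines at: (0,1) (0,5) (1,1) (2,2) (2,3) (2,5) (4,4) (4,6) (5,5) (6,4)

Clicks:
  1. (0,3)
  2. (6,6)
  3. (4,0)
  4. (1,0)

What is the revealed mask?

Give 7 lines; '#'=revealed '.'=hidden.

Click 1 (0,3) count=0: revealed 6 new [(0,2) (0,3) (0,4) (1,2) (1,3) (1,4)] -> total=6
Click 2 (6,6) count=1: revealed 1 new [(6,6)] -> total=7
Click 3 (4,0) count=0: revealed 18 new [(2,0) (2,1) (3,0) (3,1) (3,2) (3,3) (4,0) (4,1) (4,2) (4,3) (5,0) (5,1) (5,2) (5,3) (6,0) (6,1) (6,2) (6,3)] -> total=25
Click 4 (1,0) count=2: revealed 1 new [(1,0)] -> total=26

Answer: ..###..
#.###..
##.....
####...
####...
####...
####..#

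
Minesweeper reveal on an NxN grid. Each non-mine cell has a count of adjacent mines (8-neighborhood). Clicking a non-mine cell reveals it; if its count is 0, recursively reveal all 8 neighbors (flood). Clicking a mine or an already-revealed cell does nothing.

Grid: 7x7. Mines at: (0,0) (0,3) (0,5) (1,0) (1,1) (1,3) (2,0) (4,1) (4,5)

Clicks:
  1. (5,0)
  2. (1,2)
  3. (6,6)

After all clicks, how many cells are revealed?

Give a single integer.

Click 1 (5,0) count=1: revealed 1 new [(5,0)] -> total=1
Click 2 (1,2) count=3: revealed 1 new [(1,2)] -> total=2
Click 3 (6,6) count=0: revealed 22 new [(2,2) (2,3) (2,4) (3,2) (3,3) (3,4) (4,2) (4,3) (4,4) (5,1) (5,2) (5,3) (5,4) (5,5) (5,6) (6,0) (6,1) (6,2) (6,3) (6,4) (6,5) (6,6)] -> total=24

Answer: 24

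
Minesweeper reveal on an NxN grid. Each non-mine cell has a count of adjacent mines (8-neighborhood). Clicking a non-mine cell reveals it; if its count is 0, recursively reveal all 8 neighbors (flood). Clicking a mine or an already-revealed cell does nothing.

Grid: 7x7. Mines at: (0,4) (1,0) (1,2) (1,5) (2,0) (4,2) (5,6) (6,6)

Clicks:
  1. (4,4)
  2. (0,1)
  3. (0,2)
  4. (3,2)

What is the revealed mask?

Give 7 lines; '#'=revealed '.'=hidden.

Answer: .##....
.......
...####
#######
##.####
######.
######.

Derivation:
Click 1 (4,4) count=0: revealed 28 new [(2,3) (2,4) (2,5) (2,6) (3,0) (3,1) (3,3) (3,4) (3,5) (3,6) (4,0) (4,1) (4,3) (4,4) (4,5) (4,6) (5,0) (5,1) (5,2) (5,3) (5,4) (5,5) (6,0) (6,1) (6,2) (6,3) (6,4) (6,5)] -> total=28
Click 2 (0,1) count=2: revealed 1 new [(0,1)] -> total=29
Click 3 (0,2) count=1: revealed 1 new [(0,2)] -> total=30
Click 4 (3,2) count=1: revealed 1 new [(3,2)] -> total=31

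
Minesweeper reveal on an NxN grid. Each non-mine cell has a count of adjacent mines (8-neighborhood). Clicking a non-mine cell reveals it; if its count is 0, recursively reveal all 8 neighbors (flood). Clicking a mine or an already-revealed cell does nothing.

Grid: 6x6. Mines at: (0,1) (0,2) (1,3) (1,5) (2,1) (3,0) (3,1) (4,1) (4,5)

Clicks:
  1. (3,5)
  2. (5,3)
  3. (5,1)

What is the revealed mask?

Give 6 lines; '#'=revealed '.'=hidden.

Click 1 (3,5) count=1: revealed 1 new [(3,5)] -> total=1
Click 2 (5,3) count=0: revealed 12 new [(2,2) (2,3) (2,4) (3,2) (3,3) (3,4) (4,2) (4,3) (4,4) (5,2) (5,3) (5,4)] -> total=13
Click 3 (5,1) count=1: revealed 1 new [(5,1)] -> total=14

Answer: ......
......
..###.
..####
..###.
.####.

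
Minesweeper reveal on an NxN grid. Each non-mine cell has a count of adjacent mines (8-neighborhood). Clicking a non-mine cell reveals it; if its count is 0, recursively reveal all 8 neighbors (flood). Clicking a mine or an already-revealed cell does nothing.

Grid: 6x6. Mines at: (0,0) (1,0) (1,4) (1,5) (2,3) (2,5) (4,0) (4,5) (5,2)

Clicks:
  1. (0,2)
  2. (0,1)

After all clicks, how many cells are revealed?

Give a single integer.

Answer: 6

Derivation:
Click 1 (0,2) count=0: revealed 6 new [(0,1) (0,2) (0,3) (1,1) (1,2) (1,3)] -> total=6
Click 2 (0,1) count=2: revealed 0 new [(none)] -> total=6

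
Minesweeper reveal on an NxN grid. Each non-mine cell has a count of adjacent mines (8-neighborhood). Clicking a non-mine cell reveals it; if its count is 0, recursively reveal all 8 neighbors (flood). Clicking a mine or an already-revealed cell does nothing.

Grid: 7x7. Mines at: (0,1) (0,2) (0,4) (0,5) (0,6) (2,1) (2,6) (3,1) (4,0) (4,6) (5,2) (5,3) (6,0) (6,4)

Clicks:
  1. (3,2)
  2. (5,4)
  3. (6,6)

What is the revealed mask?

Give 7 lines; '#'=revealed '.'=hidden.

Click 1 (3,2) count=2: revealed 1 new [(3,2)] -> total=1
Click 2 (5,4) count=2: revealed 1 new [(5,4)] -> total=2
Click 3 (6,6) count=0: revealed 4 new [(5,5) (5,6) (6,5) (6,6)] -> total=6

Answer: .......
.......
.......
..#....
.......
....###
.....##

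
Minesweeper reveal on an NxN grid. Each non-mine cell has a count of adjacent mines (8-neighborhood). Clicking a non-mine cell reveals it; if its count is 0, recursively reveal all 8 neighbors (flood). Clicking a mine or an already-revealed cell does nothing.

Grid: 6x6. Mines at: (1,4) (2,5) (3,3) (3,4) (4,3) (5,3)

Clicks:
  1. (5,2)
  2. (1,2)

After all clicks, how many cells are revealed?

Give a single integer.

Click 1 (5,2) count=2: revealed 1 new [(5,2)] -> total=1
Click 2 (1,2) count=0: revealed 20 new [(0,0) (0,1) (0,2) (0,3) (1,0) (1,1) (1,2) (1,3) (2,0) (2,1) (2,2) (2,3) (3,0) (3,1) (3,2) (4,0) (4,1) (4,2) (5,0) (5,1)] -> total=21

Answer: 21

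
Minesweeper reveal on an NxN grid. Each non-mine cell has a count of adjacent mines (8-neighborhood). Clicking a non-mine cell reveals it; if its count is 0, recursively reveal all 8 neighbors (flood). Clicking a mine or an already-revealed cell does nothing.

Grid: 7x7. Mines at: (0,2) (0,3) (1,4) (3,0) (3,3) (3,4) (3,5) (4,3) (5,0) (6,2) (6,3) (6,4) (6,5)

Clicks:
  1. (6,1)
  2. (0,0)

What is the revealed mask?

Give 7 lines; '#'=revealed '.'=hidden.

Click 1 (6,1) count=2: revealed 1 new [(6,1)] -> total=1
Click 2 (0,0) count=0: revealed 6 new [(0,0) (0,1) (1,0) (1,1) (2,0) (2,1)] -> total=7

Answer: ##.....
##.....
##.....
.......
.......
.......
.#.....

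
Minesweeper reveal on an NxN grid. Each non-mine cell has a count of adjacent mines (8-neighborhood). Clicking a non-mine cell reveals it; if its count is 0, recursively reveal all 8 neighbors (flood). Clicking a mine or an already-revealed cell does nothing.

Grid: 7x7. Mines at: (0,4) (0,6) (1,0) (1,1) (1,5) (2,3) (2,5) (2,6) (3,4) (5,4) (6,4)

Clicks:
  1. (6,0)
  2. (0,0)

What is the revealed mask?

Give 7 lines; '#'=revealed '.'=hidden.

Answer: #......
.......
###....
####...
####...
####...
####...

Derivation:
Click 1 (6,0) count=0: revealed 19 new [(2,0) (2,1) (2,2) (3,0) (3,1) (3,2) (3,3) (4,0) (4,1) (4,2) (4,3) (5,0) (5,1) (5,2) (5,3) (6,0) (6,1) (6,2) (6,3)] -> total=19
Click 2 (0,0) count=2: revealed 1 new [(0,0)] -> total=20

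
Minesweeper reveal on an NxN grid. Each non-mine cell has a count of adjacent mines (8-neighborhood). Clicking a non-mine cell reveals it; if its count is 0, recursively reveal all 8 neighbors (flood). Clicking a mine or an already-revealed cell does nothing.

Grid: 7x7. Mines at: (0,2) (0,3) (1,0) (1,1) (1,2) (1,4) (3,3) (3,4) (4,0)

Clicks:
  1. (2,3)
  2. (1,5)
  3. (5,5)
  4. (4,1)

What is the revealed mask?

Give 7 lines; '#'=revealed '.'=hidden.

Answer: .....##
.....##
...#.##
.....##
.######
#######
#######

Derivation:
Click 1 (2,3) count=4: revealed 1 new [(2,3)] -> total=1
Click 2 (1,5) count=1: revealed 1 new [(1,5)] -> total=2
Click 3 (5,5) count=0: revealed 27 new [(0,5) (0,6) (1,6) (2,5) (2,6) (3,5) (3,6) (4,1) (4,2) (4,3) (4,4) (4,5) (4,6) (5,0) (5,1) (5,2) (5,3) (5,4) (5,5) (5,6) (6,0) (6,1) (6,2) (6,3) (6,4) (6,5) (6,6)] -> total=29
Click 4 (4,1) count=1: revealed 0 new [(none)] -> total=29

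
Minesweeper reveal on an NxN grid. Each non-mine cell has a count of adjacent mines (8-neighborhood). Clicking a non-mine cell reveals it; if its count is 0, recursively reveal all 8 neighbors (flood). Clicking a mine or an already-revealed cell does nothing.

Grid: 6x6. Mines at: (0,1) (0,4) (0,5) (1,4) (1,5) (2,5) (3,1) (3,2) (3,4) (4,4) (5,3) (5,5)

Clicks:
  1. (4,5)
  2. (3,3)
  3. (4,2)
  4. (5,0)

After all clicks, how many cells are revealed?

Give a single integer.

Click 1 (4,5) count=3: revealed 1 new [(4,5)] -> total=1
Click 2 (3,3) count=3: revealed 1 new [(3,3)] -> total=2
Click 3 (4,2) count=3: revealed 1 new [(4,2)] -> total=3
Click 4 (5,0) count=0: revealed 5 new [(4,0) (4,1) (5,0) (5,1) (5,2)] -> total=8

Answer: 8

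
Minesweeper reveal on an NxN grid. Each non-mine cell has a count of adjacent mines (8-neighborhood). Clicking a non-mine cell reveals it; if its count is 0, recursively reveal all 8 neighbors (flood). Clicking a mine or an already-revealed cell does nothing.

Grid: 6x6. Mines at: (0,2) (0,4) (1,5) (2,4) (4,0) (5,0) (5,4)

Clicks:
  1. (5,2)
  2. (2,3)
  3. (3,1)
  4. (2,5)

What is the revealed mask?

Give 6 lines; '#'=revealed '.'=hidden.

Answer: ##....
####..
####.#
####..
.###..
.###..

Derivation:
Click 1 (5,2) count=0: revealed 20 new [(0,0) (0,1) (1,0) (1,1) (1,2) (1,3) (2,0) (2,1) (2,2) (2,3) (3,0) (3,1) (3,2) (3,3) (4,1) (4,2) (4,3) (5,1) (5,2) (5,3)] -> total=20
Click 2 (2,3) count=1: revealed 0 new [(none)] -> total=20
Click 3 (3,1) count=1: revealed 0 new [(none)] -> total=20
Click 4 (2,5) count=2: revealed 1 new [(2,5)] -> total=21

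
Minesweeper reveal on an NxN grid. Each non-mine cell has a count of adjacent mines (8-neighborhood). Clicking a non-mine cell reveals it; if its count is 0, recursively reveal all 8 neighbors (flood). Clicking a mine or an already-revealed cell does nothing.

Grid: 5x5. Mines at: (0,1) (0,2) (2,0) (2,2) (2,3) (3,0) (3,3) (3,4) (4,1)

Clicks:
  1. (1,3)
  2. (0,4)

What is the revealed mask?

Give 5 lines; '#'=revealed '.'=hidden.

Answer: ...##
...##
.....
.....
.....

Derivation:
Click 1 (1,3) count=3: revealed 1 new [(1,3)] -> total=1
Click 2 (0,4) count=0: revealed 3 new [(0,3) (0,4) (1,4)] -> total=4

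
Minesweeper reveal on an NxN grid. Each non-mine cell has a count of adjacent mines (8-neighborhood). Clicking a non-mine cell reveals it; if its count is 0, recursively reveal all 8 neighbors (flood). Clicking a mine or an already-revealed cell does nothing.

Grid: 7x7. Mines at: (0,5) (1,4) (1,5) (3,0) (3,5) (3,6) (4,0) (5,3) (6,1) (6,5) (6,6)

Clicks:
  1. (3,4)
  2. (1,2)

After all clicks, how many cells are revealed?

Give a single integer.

Answer: 21

Derivation:
Click 1 (3,4) count=1: revealed 1 new [(3,4)] -> total=1
Click 2 (1,2) count=0: revealed 20 new [(0,0) (0,1) (0,2) (0,3) (1,0) (1,1) (1,2) (1,3) (2,0) (2,1) (2,2) (2,3) (2,4) (3,1) (3,2) (3,3) (4,1) (4,2) (4,3) (4,4)] -> total=21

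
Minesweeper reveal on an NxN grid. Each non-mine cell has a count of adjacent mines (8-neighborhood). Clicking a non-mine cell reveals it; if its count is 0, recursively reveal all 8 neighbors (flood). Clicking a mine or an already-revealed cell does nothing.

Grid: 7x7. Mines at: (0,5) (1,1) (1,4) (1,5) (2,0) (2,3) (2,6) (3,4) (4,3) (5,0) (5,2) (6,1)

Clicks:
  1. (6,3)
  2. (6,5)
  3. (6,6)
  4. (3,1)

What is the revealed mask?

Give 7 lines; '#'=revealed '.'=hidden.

Click 1 (6,3) count=1: revealed 1 new [(6,3)] -> total=1
Click 2 (6,5) count=0: revealed 12 new [(3,5) (3,6) (4,4) (4,5) (4,6) (5,3) (5,4) (5,5) (5,6) (6,4) (6,5) (6,6)] -> total=13
Click 3 (6,6) count=0: revealed 0 new [(none)] -> total=13
Click 4 (3,1) count=1: revealed 1 new [(3,1)] -> total=14

Answer: .......
.......
.......
.#...##
....###
...####
...####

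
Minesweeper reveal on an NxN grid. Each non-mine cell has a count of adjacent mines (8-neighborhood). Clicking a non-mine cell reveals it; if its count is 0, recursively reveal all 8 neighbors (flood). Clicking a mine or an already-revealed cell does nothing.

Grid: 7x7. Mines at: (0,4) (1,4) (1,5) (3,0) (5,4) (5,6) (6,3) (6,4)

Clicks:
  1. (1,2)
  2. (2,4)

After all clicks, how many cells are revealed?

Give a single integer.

Answer: 35

Derivation:
Click 1 (1,2) count=0: revealed 35 new [(0,0) (0,1) (0,2) (0,3) (1,0) (1,1) (1,2) (1,3) (2,0) (2,1) (2,2) (2,3) (2,4) (2,5) (2,6) (3,1) (3,2) (3,3) (3,4) (3,5) (3,6) (4,0) (4,1) (4,2) (4,3) (4,4) (4,5) (4,6) (5,0) (5,1) (5,2) (5,3) (6,0) (6,1) (6,2)] -> total=35
Click 2 (2,4) count=2: revealed 0 new [(none)] -> total=35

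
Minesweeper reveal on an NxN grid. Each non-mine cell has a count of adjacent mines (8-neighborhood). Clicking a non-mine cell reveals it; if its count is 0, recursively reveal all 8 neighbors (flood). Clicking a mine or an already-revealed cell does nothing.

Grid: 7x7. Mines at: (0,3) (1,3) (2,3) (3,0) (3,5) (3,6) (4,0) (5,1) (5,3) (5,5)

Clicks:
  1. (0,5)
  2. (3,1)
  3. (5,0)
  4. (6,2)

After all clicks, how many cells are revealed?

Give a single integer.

Click 1 (0,5) count=0: revealed 9 new [(0,4) (0,5) (0,6) (1,4) (1,5) (1,6) (2,4) (2,5) (2,6)] -> total=9
Click 2 (3,1) count=2: revealed 1 new [(3,1)] -> total=10
Click 3 (5,0) count=2: revealed 1 new [(5,0)] -> total=11
Click 4 (6,2) count=2: revealed 1 new [(6,2)] -> total=12

Answer: 12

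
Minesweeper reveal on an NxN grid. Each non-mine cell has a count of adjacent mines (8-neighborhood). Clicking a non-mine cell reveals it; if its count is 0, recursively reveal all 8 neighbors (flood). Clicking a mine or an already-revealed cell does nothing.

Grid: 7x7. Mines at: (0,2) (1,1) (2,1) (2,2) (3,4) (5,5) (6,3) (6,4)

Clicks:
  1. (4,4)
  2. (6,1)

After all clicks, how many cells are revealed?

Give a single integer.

Answer: 16

Derivation:
Click 1 (4,4) count=2: revealed 1 new [(4,4)] -> total=1
Click 2 (6,1) count=0: revealed 15 new [(3,0) (3,1) (3,2) (3,3) (4,0) (4,1) (4,2) (4,3) (5,0) (5,1) (5,2) (5,3) (6,0) (6,1) (6,2)] -> total=16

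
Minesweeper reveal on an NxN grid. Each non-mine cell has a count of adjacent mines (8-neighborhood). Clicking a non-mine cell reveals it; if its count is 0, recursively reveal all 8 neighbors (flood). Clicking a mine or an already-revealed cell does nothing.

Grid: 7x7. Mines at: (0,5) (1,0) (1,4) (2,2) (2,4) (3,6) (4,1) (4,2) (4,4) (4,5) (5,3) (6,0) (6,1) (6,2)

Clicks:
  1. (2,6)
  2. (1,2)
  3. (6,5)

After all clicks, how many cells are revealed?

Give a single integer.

Answer: 8

Derivation:
Click 1 (2,6) count=1: revealed 1 new [(2,6)] -> total=1
Click 2 (1,2) count=1: revealed 1 new [(1,2)] -> total=2
Click 3 (6,5) count=0: revealed 6 new [(5,4) (5,5) (5,6) (6,4) (6,5) (6,6)] -> total=8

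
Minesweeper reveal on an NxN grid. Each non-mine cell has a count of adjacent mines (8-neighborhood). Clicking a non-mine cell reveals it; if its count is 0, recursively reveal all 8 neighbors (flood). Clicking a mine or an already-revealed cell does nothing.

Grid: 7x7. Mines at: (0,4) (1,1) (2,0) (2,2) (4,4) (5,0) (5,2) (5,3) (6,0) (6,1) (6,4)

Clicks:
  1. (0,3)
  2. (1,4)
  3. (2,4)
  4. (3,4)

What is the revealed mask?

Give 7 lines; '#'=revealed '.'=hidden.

Answer: ...#.##
...####
...####
...####
.....##
.....##
.....##

Derivation:
Click 1 (0,3) count=1: revealed 1 new [(0,3)] -> total=1
Click 2 (1,4) count=1: revealed 1 new [(1,4)] -> total=2
Click 3 (2,4) count=0: revealed 19 new [(0,5) (0,6) (1,3) (1,5) (1,6) (2,3) (2,4) (2,5) (2,6) (3,3) (3,4) (3,5) (3,6) (4,5) (4,6) (5,5) (5,6) (6,5) (6,6)] -> total=21
Click 4 (3,4) count=1: revealed 0 new [(none)] -> total=21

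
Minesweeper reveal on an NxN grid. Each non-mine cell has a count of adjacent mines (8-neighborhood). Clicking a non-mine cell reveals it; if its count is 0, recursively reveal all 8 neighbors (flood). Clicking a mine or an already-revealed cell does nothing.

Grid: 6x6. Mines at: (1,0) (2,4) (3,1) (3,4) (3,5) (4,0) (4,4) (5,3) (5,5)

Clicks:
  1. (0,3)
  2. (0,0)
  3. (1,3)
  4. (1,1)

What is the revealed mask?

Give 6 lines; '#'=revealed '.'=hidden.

Answer: ######
.#####
.###..
......
......
......

Derivation:
Click 1 (0,3) count=0: revealed 13 new [(0,1) (0,2) (0,3) (0,4) (0,5) (1,1) (1,2) (1,3) (1,4) (1,5) (2,1) (2,2) (2,3)] -> total=13
Click 2 (0,0) count=1: revealed 1 new [(0,0)] -> total=14
Click 3 (1,3) count=1: revealed 0 new [(none)] -> total=14
Click 4 (1,1) count=1: revealed 0 new [(none)] -> total=14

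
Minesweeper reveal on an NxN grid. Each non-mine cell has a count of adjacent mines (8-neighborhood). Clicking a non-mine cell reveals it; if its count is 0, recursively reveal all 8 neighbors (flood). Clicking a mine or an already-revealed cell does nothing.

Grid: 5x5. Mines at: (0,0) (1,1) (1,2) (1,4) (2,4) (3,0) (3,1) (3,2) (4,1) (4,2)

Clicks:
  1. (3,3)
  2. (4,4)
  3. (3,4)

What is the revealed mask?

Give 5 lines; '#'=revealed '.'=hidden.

Answer: .....
.....
.....
...##
...##

Derivation:
Click 1 (3,3) count=3: revealed 1 new [(3,3)] -> total=1
Click 2 (4,4) count=0: revealed 3 new [(3,4) (4,3) (4,4)] -> total=4
Click 3 (3,4) count=1: revealed 0 new [(none)] -> total=4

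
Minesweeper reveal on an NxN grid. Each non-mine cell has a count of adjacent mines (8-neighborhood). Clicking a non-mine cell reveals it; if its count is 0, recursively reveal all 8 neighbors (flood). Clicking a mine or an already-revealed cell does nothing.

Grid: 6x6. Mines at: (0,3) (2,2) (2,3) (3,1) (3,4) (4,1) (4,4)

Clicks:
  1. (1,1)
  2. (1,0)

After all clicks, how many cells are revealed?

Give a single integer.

Answer: 8

Derivation:
Click 1 (1,1) count=1: revealed 1 new [(1,1)] -> total=1
Click 2 (1,0) count=0: revealed 7 new [(0,0) (0,1) (0,2) (1,0) (1,2) (2,0) (2,1)] -> total=8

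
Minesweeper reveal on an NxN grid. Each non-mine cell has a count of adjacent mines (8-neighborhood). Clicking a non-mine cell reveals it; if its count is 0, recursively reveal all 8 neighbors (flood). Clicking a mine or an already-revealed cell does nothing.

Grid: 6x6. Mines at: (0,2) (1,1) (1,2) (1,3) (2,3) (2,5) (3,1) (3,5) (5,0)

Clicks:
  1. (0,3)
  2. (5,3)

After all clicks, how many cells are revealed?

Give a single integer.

Click 1 (0,3) count=3: revealed 1 new [(0,3)] -> total=1
Click 2 (5,3) count=0: revealed 13 new [(3,2) (3,3) (3,4) (4,1) (4,2) (4,3) (4,4) (4,5) (5,1) (5,2) (5,3) (5,4) (5,5)] -> total=14

Answer: 14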